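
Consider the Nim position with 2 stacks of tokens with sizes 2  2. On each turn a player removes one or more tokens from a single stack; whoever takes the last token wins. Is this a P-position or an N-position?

Compute the nim-sum pairwise:
2 XOR 2 = 0
The nim-sum is 0, so this is a P-position: the player to move is in a losing position under optimal play.

P-position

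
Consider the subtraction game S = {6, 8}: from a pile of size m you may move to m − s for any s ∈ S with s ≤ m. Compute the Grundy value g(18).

0

Build the Grundy sequence with g(k) = mex{g(k−s) : s ∈ {6, 8}, s ≤ k}:
k:     0  1  2  3  4  5  6  7  8  9 10 11 12 13 14 15 16 17 18
g(k):  0  0  0  0  0  0  1  1  1  1  1  1  2  2  0  0  0  0  0
So g(18) = 0.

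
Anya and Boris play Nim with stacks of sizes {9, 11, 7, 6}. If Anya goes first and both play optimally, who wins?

Anya wins

In binary:
  1001  (9)
  1011  (11)
  0111  (7)
  0110  (6)
  ----
  0011  (3)
The nim-sum is 3 ≠ 0, so this is an N-position: the player to move can win; Anya has a winning move.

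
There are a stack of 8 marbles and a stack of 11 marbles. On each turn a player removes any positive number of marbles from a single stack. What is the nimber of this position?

Compute the nim-sum pairwise:
8 XOR 11 = 3

3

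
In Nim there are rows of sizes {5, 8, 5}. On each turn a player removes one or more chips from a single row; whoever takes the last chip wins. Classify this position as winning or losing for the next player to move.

Winning position

Bitwise XOR of the heap sizes:
  0101  (5)
  1000  (8)
  0101  (5)
  ----
  1000  (8)
The nim-sum is 8 ≠ 0, so this is an N-position: the player to move can win.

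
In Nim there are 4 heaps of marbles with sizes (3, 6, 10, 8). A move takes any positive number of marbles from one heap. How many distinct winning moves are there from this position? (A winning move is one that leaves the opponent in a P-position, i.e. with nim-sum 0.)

1

Compute the nim-sum pairwise:
3 ⊕ 6 = 5
5 ⊕ 10 = 15
15 ⊕ 8 = 7
The overall nim-sum is X = 7. A heap of size p has a winning move iff p XOR X < p (reduce it to p XOR X).
  3: 3 XOR 7 = 4 ≥ 3 — no move.
  6: 6 XOR 7 = 1 < 6 — winning move (to 1).
  10: 10 XOR 7 = 13 ≥ 10 — no move.
  8: 8 XOR 7 = 15 ≥ 8 — no move.
That gives 1 winning move.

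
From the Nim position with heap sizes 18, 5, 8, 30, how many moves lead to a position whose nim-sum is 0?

1

Compute the nim-sum pairwise:
18 ⊕ 5 = 23
23 ⊕ 8 = 31
31 ⊕ 30 = 1
The overall nim-sum is X = 1. A heap of size p has a winning move iff p XOR X < p (reduce it to p XOR X).
  18: 18 XOR 1 = 19 ≥ 18 — no move.
  5: 5 XOR 1 = 4 < 5 — winning move (to 4).
  8: 8 XOR 1 = 9 ≥ 8 — no move.
  30: 30 XOR 1 = 31 ≥ 30 — no move.
That gives 1 winning move.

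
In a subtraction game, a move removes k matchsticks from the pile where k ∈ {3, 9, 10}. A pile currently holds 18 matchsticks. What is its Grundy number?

2

Build the Grundy sequence with g(k) = mex{g(k−s) : s ∈ {3, 9, 10}, s ≤ k}:
k:     0  1  2  3  4  5  6  7  8  9 10 11 12 13 14 15 16 17 18
g(k):  0  0  0  1  1  1  0  0  0  1  1  1  2  0  0  3  1  1  2
So g(18) = 2.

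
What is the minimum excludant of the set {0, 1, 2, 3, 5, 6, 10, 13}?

4

The values 0, 1, 2, 3 are all present; 4 is the first non-negative integer missing from the set.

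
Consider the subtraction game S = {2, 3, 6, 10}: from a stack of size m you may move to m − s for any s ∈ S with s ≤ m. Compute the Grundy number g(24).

Build the Grundy sequence with g(k) = mex{g(k−s) : s ∈ {2, 3, 6, 10}, s ≤ k}:
k:     0  1  2  3  4  5  6  7  8  9 10 11 12 13 14 15 16 17 18 19 20 21 22 23 24
g(k):  0  0  1  1  2  0  3  1  2  0  3  1  2  0  0  1  1  2  0  3  1  2  0  3  1
So g(24) = 1.

1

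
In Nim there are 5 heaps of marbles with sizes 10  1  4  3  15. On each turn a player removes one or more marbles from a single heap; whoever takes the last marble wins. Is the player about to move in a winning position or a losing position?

Winning position

Nim-sum: 10 ⊕ 1 ⊕ 4 ⊕ 3 ⊕ 15 = 3.
The nim-sum is 3 ≠ 0, so this is an N-position: the player to move can win.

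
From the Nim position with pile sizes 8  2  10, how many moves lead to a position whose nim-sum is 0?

Compute the nim-sum pairwise:
8 ^ 2 = 10
10 ^ 10 = 0
The nim-sum is already 0, so every move leaves a nonzero nim-sum — there are no winning moves.

0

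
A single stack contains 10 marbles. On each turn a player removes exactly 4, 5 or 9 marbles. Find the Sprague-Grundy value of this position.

2

Build the Grundy sequence with g(k) = mex{g(k−s) : s ∈ {4, 5, 9}, s ≤ k}:
k:     0  1  2  3  4  5  6  7  8  9 10
g(k):  0  0  0  0  1  1  1  1  2  2  2
So g(10) = 2.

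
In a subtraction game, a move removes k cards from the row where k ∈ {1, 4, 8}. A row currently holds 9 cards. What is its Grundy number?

Grundy values for subtraction set {1, 4, 8}:
k:     0  1  2  3  4  5  6  7  8  9
g(k):  0  1  0  1  2  0  1  0  1  2
So g(9) = 2.

2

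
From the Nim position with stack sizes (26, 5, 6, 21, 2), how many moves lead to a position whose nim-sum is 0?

1

Nim-sum: 26 XOR 5 XOR 6 XOR 21 XOR 2 = 14.
The overall nim-sum is X = 14. A stack of size p has a winning move iff p XOR X < p (reduce it to p XOR X).
  26: 26 XOR 14 = 20 < 26 — winning move (to 20).
  5: 5 XOR 14 = 11 ≥ 5 — no move.
  6: 6 XOR 14 = 8 ≥ 6 — no move.
  21: 21 XOR 14 = 27 ≥ 21 — no move.
  2: 2 XOR 14 = 12 ≥ 2 — no move.
That gives 1 winning move.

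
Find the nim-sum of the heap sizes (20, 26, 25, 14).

25

Nim-sum: 20 ⊕ 26 ⊕ 25 ⊕ 14 = 25.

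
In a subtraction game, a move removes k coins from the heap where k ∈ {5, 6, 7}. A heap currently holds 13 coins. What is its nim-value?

0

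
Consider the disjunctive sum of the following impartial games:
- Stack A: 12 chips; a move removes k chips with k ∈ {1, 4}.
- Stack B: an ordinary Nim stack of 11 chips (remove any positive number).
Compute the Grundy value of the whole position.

Build the Grundy sequence for stack A with g(k) = mex{g(k−s) : s ∈ {1, 4}, s ≤ k}:
k:     0  1  2  3  4  5  6  7  8  9 10 11 12
g(k):  0  1  0  1  2  0  1  0  1  2  0  1  0
So g(12) = 0.
Stack B is a plain Nim stack of size 11, so its Grundy value is 11.
The value of a disjunctive sum is the nim-sum of the parts.
Combined value = 0 XOR 11 = 11.

11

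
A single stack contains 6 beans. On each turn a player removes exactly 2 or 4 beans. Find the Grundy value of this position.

Grundy values for subtraction set {2, 4}:
k:     0  1  2  3  4  5  6
g(k):  0  0  1  1  2  2  0
So g(6) = 0.

0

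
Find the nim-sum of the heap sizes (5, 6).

3

Compute the nim-sum pairwise:
5 ⊕ 6 = 3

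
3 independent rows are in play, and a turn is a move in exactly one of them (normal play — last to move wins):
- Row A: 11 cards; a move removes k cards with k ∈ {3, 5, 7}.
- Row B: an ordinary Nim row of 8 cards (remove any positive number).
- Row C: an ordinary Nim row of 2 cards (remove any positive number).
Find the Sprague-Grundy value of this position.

10

Build the Grundy sequence for row A with g(k) = mex{g(k−s) : s ∈ {3, 5, 7}, s ≤ k}:
g(0) = mex{} = 0
g(1) = mex{} = 0
g(2) = mex{} = 0
g(3) = mex{0} = 1
g(4) = mex{0} = 1
g(5) = mex{0} = 1
g(6) = mex{0,1} = 2
g(7) = mex{0,1} = 2
g(8) = mex{0,1} = 2
g(9) = mex{0,1,2} = 3
g(10) = mex{1,2} = 0
g(11) = mex{1,2} = 0
So g(11) = 0.
Row B is a plain Nim row of size 8, so its Grundy value is 8.
Row C is a plain Nim row of size 2, so its Grundy value is 2.
The value of a disjunctive sum is the nim-sum of the parts.
Combined value = 0 ⊕ 8 ⊕ 2 = 10.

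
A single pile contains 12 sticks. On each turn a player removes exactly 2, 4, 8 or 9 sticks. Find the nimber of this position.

Compute g(0), g(1), … for moves {2, 4, 8, 9}:
g(0) = mex{} = 0
g(1) = mex{} = 0
g(2) = mex{0} = 1
g(3) = mex{0} = 1
g(4) = mex{0,1} = 2
g(5) = mex{0,1} = 2
g(6) = mex{1,2} = 0
g(7) = mex{1,2} = 0
g(8) = mex{0,2} = 1
g(9) = mex{0,2} = 1
g(10) = mex{0,1} = 2
g(11) = mex{0,1} = 2
g(12) = mex{1,2} = 0
So g(12) = 0.

0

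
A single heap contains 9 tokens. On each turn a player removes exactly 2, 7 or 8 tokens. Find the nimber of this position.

2

Grundy values for subtraction set {2, 7, 8}:
k:     0  1  2  3  4  5  6  7  8  9
g(k):  0  0  1  1  0  0  1  1  2  2
So g(9) = 2.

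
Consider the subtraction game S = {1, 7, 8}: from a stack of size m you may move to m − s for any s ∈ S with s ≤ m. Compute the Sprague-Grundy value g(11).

3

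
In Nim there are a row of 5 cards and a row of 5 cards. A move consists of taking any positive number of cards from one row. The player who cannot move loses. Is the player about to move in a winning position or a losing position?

Losing position

Bitwise XOR of the heap sizes:
  101  (5)
  101  (5)
  ---
  000  (0)
The nim-sum is 0, so this is a P-position: the player to move is in a losing position under optimal play.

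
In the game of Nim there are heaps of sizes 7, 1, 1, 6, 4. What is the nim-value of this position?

5

Compute the nim-sum pairwise:
7 ^ 1 = 6
6 ^ 1 = 7
7 ^ 6 = 1
1 ^ 4 = 5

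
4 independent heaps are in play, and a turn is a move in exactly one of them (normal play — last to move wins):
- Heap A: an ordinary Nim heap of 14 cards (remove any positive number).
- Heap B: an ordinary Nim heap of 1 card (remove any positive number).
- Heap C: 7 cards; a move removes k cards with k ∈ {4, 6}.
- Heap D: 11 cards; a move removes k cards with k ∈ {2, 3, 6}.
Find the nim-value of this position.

Heap A is a plain Nim heap of size 14, so its Grundy value is 14.
Heap B is a plain Nim heap of size 1, so its Grundy value is 1.
Build the Grundy sequence for heap C with g(k) = mex{g(k−s) : s ∈ {4, 6}, s ≤ k}:
g(0) = mex{} = 0
g(1) = mex{} = 0
g(2) = mex{} = 0
g(3) = mex{} = 0
g(4) = mex{0} = 1
g(5) = mex{0} = 1
g(6) = mex{0} = 1
g(7) = mex{0} = 1
So g(7) = 1.
For heap D, compute g(0), g(1), … with moves {2, 3, 6}:
g(0) = mex{} = 0
g(1) = mex{} = 0
g(2) = mex{0} = 1
g(3) = mex{0} = 1
g(4) = mex{0,1} = 2
g(5) = mex{1} = 0
g(6) = mex{0,1,2} = 3
g(7) = mex{0,2} = 1
g(8) = mex{0,1,3} = 2
g(9) = mex{1,3} = 0
g(10) = mex{1,2} = 0
g(11) = mex{0,2} = 1
So g(11) = 1.
The value of a disjunctive sum is the nim-sum of the parts.
Combined value = 14 ⊕ 1 ⊕ 1 ⊕ 1 = 15.

15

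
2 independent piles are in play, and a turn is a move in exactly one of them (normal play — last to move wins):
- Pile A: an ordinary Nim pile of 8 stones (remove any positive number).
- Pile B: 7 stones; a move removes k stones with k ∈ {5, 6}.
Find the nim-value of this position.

Pile A is a plain Nim pile of size 8, so its Grundy value is 8.
Grundy values for pile B (subtraction set {5, 6}):
k:     0  1  2  3  4  5  6  7
g(k):  0  0  0  0  0  1  1  1
So g(7) = 1.
The value of a disjunctive sum is the nim-sum of the parts.
Combined value = 8 XOR 1 = 9.

9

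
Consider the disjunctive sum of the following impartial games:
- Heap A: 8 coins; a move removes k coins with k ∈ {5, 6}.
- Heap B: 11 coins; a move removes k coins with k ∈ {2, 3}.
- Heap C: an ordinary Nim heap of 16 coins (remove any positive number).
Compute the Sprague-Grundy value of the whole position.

17

For heap A, compute g(0), g(1), … with moves {5, 6}:
k:     0  1  2  3  4  5  6  7  8
g(k):  0  0  0  0  0  1  1  1  1
So g(8) = 1.
For heap B, compute g(0), g(1), … with moves {2, 3}:
k:     0  1  2  3  4  5  6  7  8  9 10 11
g(k):  0  0  1  1  2  0  0  1  1  2  0  0
So g(11) = 0.
Heap C is a plain Nim heap of size 16, so its Grundy value is 16.
The value of a disjunctive sum is the nim-sum of the parts.
Combined value = 1 ⊕ 0 ⊕ 16 = 17.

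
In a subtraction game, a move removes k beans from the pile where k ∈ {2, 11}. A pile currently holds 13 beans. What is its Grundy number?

0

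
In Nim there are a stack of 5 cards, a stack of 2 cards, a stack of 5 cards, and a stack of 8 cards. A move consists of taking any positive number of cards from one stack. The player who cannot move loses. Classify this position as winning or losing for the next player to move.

Compute the nim-sum pairwise:
5 ^ 2 = 7
7 ^ 5 = 2
2 ^ 8 = 10
The nim-sum is 10 ≠ 0, so this is an N-position: the player to move can win.

Winning position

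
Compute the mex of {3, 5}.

0 is not in the set, so the mex is 0.

0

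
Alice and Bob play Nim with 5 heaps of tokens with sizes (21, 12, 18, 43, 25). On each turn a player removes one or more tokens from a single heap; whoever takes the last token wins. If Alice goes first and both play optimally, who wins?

Alice wins

Compute the nim-sum pairwise:
21 ⊕ 12 = 25
25 ⊕ 18 = 11
11 ⊕ 43 = 32
32 ⊕ 25 = 57
The nim-sum is 57 ≠ 0, so this is an N-position: the player to move can win; Alice has a winning move.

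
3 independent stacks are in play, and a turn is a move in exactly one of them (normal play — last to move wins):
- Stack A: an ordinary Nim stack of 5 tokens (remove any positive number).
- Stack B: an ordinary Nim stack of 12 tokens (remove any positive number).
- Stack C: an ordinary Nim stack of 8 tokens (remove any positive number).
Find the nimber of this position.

1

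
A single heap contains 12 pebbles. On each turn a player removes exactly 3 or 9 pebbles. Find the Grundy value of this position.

0

Build the Grundy sequence with g(k) = mex{g(k−s) : s ∈ {3, 9}, s ≤ k}:
k:     0  1  2  3  4  5  6  7  8  9 10 11 12
g(k):  0  0  0  1  1  1  0  0  0  1  1  1  0
So g(12) = 0.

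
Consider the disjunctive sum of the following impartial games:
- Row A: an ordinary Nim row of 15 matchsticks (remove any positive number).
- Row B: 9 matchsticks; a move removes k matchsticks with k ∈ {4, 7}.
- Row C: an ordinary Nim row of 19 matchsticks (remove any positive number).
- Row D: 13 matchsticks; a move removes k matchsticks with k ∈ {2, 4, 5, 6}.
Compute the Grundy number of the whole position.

Row A is a plain Nim row of size 15, so its Grundy value is 15.
For row B, compute g(0), g(1), … with moves {4, 7}:
g(0) = mex{} = 0
g(1) = mex{} = 0
g(2) = mex{} = 0
g(3) = mex{} = 0
g(4) = mex{0} = 1
g(5) = mex{0} = 1
g(6) = mex{0} = 1
g(7) = mex{0} = 1
g(8) = mex{0,1} = 2
g(9) = mex{0,1} = 2
So g(9) = 2.
Row C is a plain Nim row of size 19, so its Grundy value is 19.
For row D, compute g(0), g(1), … with moves {2, 4, 5, 6}:
k:     0  1  2  3  4  5  6  7  8  9 10 11 12 13
g(k):  0  0  1  1  2  2  3  3  0  0  1  1  2  2
So g(13) = 2.
The value of a disjunctive sum is the nim-sum of the parts.
Combined value = 15 XOR 2 XOR 19 XOR 2 = 28.

28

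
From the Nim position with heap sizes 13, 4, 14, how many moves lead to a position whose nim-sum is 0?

3

Bitwise XOR of the heap sizes:
  1101  (13)
  0100  (4)
  1110  (14)
  ----
  0111  (7)
The overall nim-sum is X = 7. A heap of size p has a winning move iff p XOR X < p (reduce it to p XOR X).
  13: 13 XOR 7 = 10 < 13 — winning move (to 10).
  4: 4 XOR 7 = 3 < 4 — winning move (to 3).
  14: 14 XOR 7 = 9 < 14 — winning move (to 9).
That gives 3 winning moves.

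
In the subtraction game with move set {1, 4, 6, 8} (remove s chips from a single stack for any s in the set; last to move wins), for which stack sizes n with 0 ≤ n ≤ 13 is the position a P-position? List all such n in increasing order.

0, 2, 5, 7, 12

Compute g(0), g(1), … for moves {1, 4, 6, 8}:
k:     0  1  2  3  4  5  6  7  8  9 10 11 12 13
g(k):  0  1  0  1  2  0  1  0  1  2  3  2  0  1
The P-positions (g = 0) in 0..13 are 0, 2, 5, 7, 12.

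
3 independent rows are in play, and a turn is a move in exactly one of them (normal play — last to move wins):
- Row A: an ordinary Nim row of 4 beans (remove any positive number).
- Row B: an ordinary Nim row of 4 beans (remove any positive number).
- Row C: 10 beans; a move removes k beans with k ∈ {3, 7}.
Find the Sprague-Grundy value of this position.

Row A is a plain Nim row of size 4, so its Grundy value is 4.
Row B is a plain Nim row of size 4, so its Grundy value is 4.
For row C, compute g(0), g(1), … with moves {3, 7}:
k:     0  1  2  3  4  5  6  7  8  9 10
g(k):  0  0  0  1  1  1  0  2  2  1  0
So g(10) = 0.
The value of a disjunctive sum is the nim-sum of the parts.
Combined value = 4 ⊕ 4 ⊕ 0 = 0.

0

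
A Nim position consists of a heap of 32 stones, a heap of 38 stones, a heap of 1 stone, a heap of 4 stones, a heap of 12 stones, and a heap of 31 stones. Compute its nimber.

16

Write each in binary and XOR column by column:
  100000  (32)
  100110  (38)
  000001  (1)
  000100  (4)
  001100  (12)
  011111  (31)
  ------
  010000  (16)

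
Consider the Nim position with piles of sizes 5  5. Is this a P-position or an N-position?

P-position

Compute the nim-sum pairwise:
5 XOR 5 = 0
The nim-sum is 0, so this is a P-position: the player to move is in a losing position under optimal play.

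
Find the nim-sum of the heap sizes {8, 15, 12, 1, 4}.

Write each in binary and XOR column by column:
  1000  (8)
  1111  (15)
  1100  (12)
  0001  (1)
  0100  (4)
  ----
  1110  (14)

14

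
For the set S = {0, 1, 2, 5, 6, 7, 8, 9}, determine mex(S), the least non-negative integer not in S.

3

The values 0, 1, 2 are all present; 3 is the first non-negative integer missing from the set.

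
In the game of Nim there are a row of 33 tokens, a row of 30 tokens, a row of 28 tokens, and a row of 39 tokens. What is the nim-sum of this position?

4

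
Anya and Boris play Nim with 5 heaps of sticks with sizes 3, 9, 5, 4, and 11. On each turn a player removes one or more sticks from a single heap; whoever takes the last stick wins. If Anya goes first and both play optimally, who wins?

Nim-sum: 3 ^ 9 ^ 5 ^ 4 ^ 11 = 0.
The nim-sum is 0, so this is a P-position: the player to move is in a losing position under optimal play; Anya is about to move from it and so loses — Boris wins.

Boris wins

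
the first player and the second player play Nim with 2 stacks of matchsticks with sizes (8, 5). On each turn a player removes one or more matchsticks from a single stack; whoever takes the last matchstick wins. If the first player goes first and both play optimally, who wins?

the first player wins

Compute the nim-sum pairwise:
8 XOR 5 = 13
The nim-sum is 13 ≠ 0, so this is an N-position: the player to move can win; the first player has a winning move.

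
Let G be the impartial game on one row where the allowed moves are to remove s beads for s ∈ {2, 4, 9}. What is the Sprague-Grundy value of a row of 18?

0

Grundy values for subtraction set {2, 4, 9}:
k:     0  1  2  3  4  5  6  7  8  9 10 11 12 13 14 15 16 17 18
g(k):  0  0  1  1  2  2  0  0  1  1  2  2  0  0  1  1  2  2  0
So g(18) = 0.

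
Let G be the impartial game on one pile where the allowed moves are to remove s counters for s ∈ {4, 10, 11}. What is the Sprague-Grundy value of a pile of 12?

1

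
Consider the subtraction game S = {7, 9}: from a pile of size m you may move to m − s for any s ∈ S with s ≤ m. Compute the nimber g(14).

2

Grundy values for subtraction set {7, 9}:
k:     0  1  2  3  4  5  6  7  8  9 10 11 12 13 14
g(k):  0  0  0  0  0  0  0  1  1  1  1  1  1  1  2
So g(14) = 2.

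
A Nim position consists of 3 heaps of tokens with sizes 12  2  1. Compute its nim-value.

Nim-sum: 12 ^ 2 ^ 1 = 15.

15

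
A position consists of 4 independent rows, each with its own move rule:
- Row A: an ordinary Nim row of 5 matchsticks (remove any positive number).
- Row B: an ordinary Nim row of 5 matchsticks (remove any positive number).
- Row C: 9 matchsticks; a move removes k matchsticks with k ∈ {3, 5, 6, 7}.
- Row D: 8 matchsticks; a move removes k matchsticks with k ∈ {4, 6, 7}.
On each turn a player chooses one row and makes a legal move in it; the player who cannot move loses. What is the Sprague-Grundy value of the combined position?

1

Row A is a plain Nim row of size 5, so its Grundy value is 5.
Row B is a plain Nim row of size 5, so its Grundy value is 5.
Grundy values for row C (subtraction set {3, 5, 6, 7}):
g(0) = mex{} = 0
g(1) = mex{} = 0
g(2) = mex{} = 0
g(3) = mex{0} = 1
g(4) = mex{0} = 1
g(5) = mex{0} = 1
g(6) = mex{0,1} = 2
g(7) = mex{0,1} = 2
g(8) = mex{0,1} = 2
g(9) = mex{0,1,2} = 3
So g(9) = 3.
Build the Grundy sequence for row D with g(k) = mex{g(k−s) : s ∈ {4, 6, 7}, s ≤ k}:
k:     0  1  2  3  4  5  6  7  8
g(k):  0  0  0  0  1  1  1  1  2
So g(8) = 2.
The value of a disjunctive sum is the nim-sum of the parts.
Combined value = 5 ⊕ 5 ⊕ 3 ⊕ 2 = 1.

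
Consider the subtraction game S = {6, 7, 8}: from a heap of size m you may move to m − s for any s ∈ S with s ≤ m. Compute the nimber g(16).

0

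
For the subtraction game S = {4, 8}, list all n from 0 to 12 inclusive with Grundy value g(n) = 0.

Compute g(0), g(1), … for moves {4, 8}:
g(0) = mex{} = 0
g(1) = mex{} = 0
g(2) = mex{} = 0
g(3) = mex{} = 0
g(4) = mex{0} = 1
g(5) = mex{0} = 1
g(6) = mex{0} = 1
g(7) = mex{0} = 1
g(8) = mex{0,1} = 2
g(9) = mex{0,1} = 2
g(10) = mex{0,1} = 2
g(11) = mex{0,1} = 2
g(12) = mex{1,2} = 0
The P-positions (g = 0) in 0..12 are 0, 1, 2, 3, 12.

0, 1, 2, 3, 12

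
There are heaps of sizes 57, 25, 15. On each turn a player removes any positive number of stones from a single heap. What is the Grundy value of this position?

Compute the nim-sum pairwise:
57 XOR 25 = 32
32 XOR 15 = 47

47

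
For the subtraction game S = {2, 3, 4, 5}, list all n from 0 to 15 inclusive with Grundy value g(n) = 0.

Grundy values for subtraction set {2, 3, 4, 5}:
k:     0  1  2  3  4  5  6  7  8  9 10 11 12 13 14 15
g(k):  0  0  1  1  2  2  3  0  0  1  1  2  2  3  0  0
The P-positions (g = 0) in 0..15 are 0, 1, 7, 8, 14, 15.

0, 1, 7, 8, 14, 15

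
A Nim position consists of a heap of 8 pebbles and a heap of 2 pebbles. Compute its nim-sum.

10

Compute the nim-sum pairwise:
8 ^ 2 = 10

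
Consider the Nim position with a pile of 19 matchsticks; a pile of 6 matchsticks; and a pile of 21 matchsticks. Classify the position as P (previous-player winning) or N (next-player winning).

Nim-sum: 19 XOR 6 XOR 21 = 0.
The nim-sum is 0, so this is a P-position: the player to move is in a losing position under optimal play.

P-position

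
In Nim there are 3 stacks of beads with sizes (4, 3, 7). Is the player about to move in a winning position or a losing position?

Nim-sum: 4 ^ 3 ^ 7 = 0.
The nim-sum is 0, so this is a P-position: the player to move is in a losing position under optimal play.

Losing position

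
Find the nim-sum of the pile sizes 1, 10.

In binary:
  0001  (1)
  1010  (10)
  ----
  1011  (11)

11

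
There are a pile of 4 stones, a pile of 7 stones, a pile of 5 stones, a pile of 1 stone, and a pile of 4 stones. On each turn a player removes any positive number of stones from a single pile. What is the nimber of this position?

3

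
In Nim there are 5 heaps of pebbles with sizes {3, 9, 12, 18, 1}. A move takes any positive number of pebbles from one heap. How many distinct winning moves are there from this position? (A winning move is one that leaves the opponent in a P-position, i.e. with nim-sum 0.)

Nim-sum: 3 XOR 9 XOR 12 XOR 18 XOR 1 = 21.
The overall nim-sum is X = 21. A heap of size p has a winning move iff p XOR X < p (reduce it to p XOR X).
  3: 3 XOR 21 = 22 ≥ 3 — no move.
  9: 9 XOR 21 = 28 ≥ 9 — no move.
  12: 12 XOR 21 = 25 ≥ 12 — no move.
  18: 18 XOR 21 = 7 < 18 — winning move (to 7).
  1: 1 XOR 21 = 20 ≥ 1 — no move.
That gives 1 winning move.

1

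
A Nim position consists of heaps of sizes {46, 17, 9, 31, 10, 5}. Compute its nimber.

38

Write each in binary and XOR column by column:
  101110  (46)
  010001  (17)
  001001  (9)
  011111  (31)
  001010  (10)
  000101  (5)
  ------
  100110  (38)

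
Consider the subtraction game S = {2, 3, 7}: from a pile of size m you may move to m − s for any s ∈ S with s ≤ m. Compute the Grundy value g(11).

Build the Grundy sequence with g(k) = mex{g(k−s) : s ∈ {2, 3, 7}, s ≤ k}:
g(0) = mex{} = 0
g(1) = mex{} = 0
g(2) = mex{0} = 1
g(3) = mex{0} = 1
g(4) = mex{0,1} = 2
g(5) = mex{1} = 0
g(6) = mex{1,2} = 0
g(7) = mex{0,2} = 1
g(8) = mex{0} = 1
g(9) = mex{0,1} = 2
g(10) = mex{1} = 0
g(11) = mex{1,2} = 0
So g(11) = 0.

0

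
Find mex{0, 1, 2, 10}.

The values 0, 1, 2 are all present; 3 is the first non-negative integer missing from the set.

3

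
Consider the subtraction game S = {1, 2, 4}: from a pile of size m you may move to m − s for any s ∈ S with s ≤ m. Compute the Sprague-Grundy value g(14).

Grundy values for subtraction set {1, 2, 4}:
k:     0  1  2  3  4  5  6  7  8  9 10 11 12 13 14
g(k):  0  1  2  0  1  2  0  1  2  0  1  2  0  1  2
So g(14) = 2.

2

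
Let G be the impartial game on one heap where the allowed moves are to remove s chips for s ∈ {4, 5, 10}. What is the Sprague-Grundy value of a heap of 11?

Compute g(0), g(1), … for moves {4, 5, 10}:
g(0) = mex{} = 0
g(1) = mex{} = 0
g(2) = mex{} = 0
g(3) = mex{} = 0
g(4) = mex{0} = 1
g(5) = mex{0} = 1
g(6) = mex{0} = 1
g(7) = mex{0} = 1
g(8) = mex{0,1} = 2
g(9) = mex{1} = 0
g(10) = mex{0,1} = 2
g(11) = mex{0,1} = 2
So g(11) = 2.

2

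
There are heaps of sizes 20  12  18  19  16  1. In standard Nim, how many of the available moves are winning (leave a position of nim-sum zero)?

1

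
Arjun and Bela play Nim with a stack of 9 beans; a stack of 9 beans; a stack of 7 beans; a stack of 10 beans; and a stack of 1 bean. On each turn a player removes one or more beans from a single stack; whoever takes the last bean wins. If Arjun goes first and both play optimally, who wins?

Arjun wins

Write each in binary and XOR column by column:
  1001  (9)
  1001  (9)
  0111  (7)
  1010  (10)
  0001  (1)
  ----
  1100  (12)
The nim-sum is 12 ≠ 0, so this is an N-position: the player to move can win; Arjun has a winning move.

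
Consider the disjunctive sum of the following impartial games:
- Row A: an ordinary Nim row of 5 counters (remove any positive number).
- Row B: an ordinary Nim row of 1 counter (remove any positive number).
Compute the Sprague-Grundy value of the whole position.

Row A is a plain Nim row of size 5, so its Grundy value is 5.
Row B is a plain Nim row of size 1, so its Grundy value is 1.
The value of a disjunctive sum is the nim-sum of the parts.
Combined value = 5 ⊕ 1 = 4.

4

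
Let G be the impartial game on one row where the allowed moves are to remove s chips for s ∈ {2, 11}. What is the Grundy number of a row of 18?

0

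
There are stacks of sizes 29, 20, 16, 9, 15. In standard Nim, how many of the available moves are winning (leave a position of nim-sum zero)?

3

Compute the nim-sum pairwise:
29 ^ 20 = 9
9 ^ 16 = 25
25 ^ 9 = 16
16 ^ 15 = 31
The overall nim-sum is X = 31. A stack of size p has a winning move iff p XOR X < p (reduce it to p XOR X).
  29: 29 XOR 31 = 2 < 29 — winning move (to 2).
  20: 20 XOR 31 = 11 < 20 — winning move (to 11).
  16: 16 XOR 31 = 15 < 16 — winning move (to 15).
  9: 9 XOR 31 = 22 ≥ 9 — no move.
  15: 15 XOR 31 = 16 ≥ 15 — no move.
That gives 3 winning moves.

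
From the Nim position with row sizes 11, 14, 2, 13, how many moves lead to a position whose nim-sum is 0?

3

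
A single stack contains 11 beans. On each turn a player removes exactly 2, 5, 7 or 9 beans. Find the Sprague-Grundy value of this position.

Build the Grundy sequence with g(k) = mex{g(k−s) : s ∈ {2, 5, 7, 9}, s ≤ k}:
g(0) = mex{} = 0
g(1) = mex{} = 0
g(2) = mex{0} = 1
g(3) = mex{0} = 1
g(4) = mex{1} = 0
g(5) = mex{0,1} = 2
g(6) = mex{0} = 1
g(7) = mex{0,1,2} = 3
g(8) = mex{0,1} = 2
g(9) = mex{0,1,3} = 2
g(10) = mex{0,1,2} = 3
g(11) = mex{0,1,2} = 3
So g(11) = 3.

3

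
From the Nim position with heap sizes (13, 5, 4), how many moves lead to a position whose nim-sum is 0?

Compute the nim-sum pairwise:
13 XOR 5 = 8
8 XOR 4 = 12
The overall nim-sum is X = 12. A heap of size p has a winning move iff p XOR X < p (reduce it to p XOR X).
  13: 13 XOR 12 = 1 < 13 — winning move (to 1).
  5: 5 XOR 12 = 9 ≥ 5 — no move.
  4: 4 XOR 12 = 8 ≥ 4 — no move.
That gives 1 winning move.

1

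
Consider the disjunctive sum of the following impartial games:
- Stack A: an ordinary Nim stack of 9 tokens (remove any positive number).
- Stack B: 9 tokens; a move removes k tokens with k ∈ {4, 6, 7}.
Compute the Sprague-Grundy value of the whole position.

Stack A is a plain Nim stack of size 9, so its Grundy value is 9.
Grundy values for stack B (subtraction set {4, 6, 7}):
g(0) = mex{} = 0
g(1) = mex{} = 0
g(2) = mex{} = 0
g(3) = mex{} = 0
g(4) = mex{0} = 1
g(5) = mex{0} = 1
g(6) = mex{0} = 1
g(7) = mex{0} = 1
g(8) = mex{0,1} = 2
g(9) = mex{0,1} = 2
So g(9) = 2.
By the Sprague-Grundy theorem, the Grundy value of a sum of independent games is the XOR of the component values.
Combined value = 9 XOR 2 = 11.

11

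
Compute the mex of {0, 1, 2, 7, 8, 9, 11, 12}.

3

The values 0, 1, 2 are all present; 3 is the first non-negative integer missing from the set.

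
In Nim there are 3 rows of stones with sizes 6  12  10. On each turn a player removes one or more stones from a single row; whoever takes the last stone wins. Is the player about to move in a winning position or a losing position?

Nim-sum: 6 ^ 12 ^ 10 = 0.
The nim-sum is 0, so this is a P-position: the player to move is in a losing position under optimal play.

Losing position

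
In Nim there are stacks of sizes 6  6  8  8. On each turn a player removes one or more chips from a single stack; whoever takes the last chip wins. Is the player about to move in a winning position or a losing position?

Bitwise XOR of the heap sizes:
  0110  (6)
  0110  (6)
  1000  (8)
  1000  (8)
  ----
  0000  (0)
The nim-sum is 0, so this is a P-position: the player to move is in a losing position under optimal play.

Losing position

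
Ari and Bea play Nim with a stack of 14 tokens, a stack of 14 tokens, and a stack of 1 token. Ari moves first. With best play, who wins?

In binary:
  1110  (14)
  1110  (14)
  0001  (1)
  ----
  0001  (1)
The nim-sum is 1 ≠ 0, so this is an N-position: the player to move can win; Ari has a winning move.

Ari wins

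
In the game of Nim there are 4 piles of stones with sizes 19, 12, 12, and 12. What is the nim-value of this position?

31

In binary:
  10011  (19)
  01100  (12)
  01100  (12)
  01100  (12)
  -----
  11111  (31)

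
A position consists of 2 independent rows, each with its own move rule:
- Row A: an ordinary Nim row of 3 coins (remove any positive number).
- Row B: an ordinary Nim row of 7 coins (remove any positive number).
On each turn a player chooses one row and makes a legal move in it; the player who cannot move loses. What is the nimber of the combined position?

Row A is a plain Nim row of size 3, so its Grundy value is 3.
Row B is a plain Nim row of size 7, so its Grundy value is 7.
By the Sprague-Grundy theorem, the Grundy value of a sum of independent games is the XOR of the component values.
Combined value = 3 XOR 7 = 4.

4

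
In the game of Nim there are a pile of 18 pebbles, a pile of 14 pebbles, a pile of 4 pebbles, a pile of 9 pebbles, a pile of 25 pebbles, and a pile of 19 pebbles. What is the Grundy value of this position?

27

Compute the nim-sum pairwise:
18 XOR 14 = 28
28 XOR 4 = 24
24 XOR 9 = 17
17 XOR 25 = 8
8 XOR 19 = 27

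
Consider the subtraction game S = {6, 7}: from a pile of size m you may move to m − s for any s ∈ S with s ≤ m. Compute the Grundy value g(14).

Build the Grundy sequence with g(k) = mex{g(k−s) : s ∈ {6, 7}, s ≤ k}:
g(0) = mex{} = 0
g(1) = mex{} = 0
g(2) = mex{} = 0
g(3) = mex{} = 0
g(4) = mex{} = 0
g(5) = mex{} = 0
g(6) = mex{0} = 1
g(7) = mex{0} = 1
g(8) = mex{0} = 1
g(9) = mex{0} = 1
g(10) = mex{0} = 1
g(11) = mex{0} = 1
g(12) = mex{0,1} = 2
g(13) = mex{1} = 0
g(14) = mex{1} = 0
So g(14) = 0.

0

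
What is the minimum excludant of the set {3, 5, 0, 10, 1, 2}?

4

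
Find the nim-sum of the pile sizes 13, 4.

9

Bitwise XOR of the heap sizes:
  1101  (13)
  0100  (4)
  ----
  1001  (9)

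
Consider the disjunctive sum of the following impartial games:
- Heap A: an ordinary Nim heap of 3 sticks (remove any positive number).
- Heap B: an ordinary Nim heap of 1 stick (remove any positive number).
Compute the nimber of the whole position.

2

Heap A is a plain Nim heap of size 3, so its Grundy value is 3.
Heap B is a plain Nim heap of size 1, so its Grundy value is 1.
By the Sprague-Grundy theorem, the Grundy value of a sum of independent games is the XOR of the component values.
Combined value = 3 XOR 1 = 2.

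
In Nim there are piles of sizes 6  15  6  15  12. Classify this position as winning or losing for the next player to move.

Winning position

Write each in binary and XOR column by column:
  0110  (6)
  1111  (15)
  0110  (6)
  1111  (15)
  1100  (12)
  ----
  1100  (12)
The nim-sum is 12 ≠ 0, so this is an N-position: the player to move can win.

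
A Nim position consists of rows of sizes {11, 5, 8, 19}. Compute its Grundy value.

21

Write each in binary and XOR column by column:
  01011  (11)
  00101  (5)
  01000  (8)
  10011  (19)
  -----
  10101  (21)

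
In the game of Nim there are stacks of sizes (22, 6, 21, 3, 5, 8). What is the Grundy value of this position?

11

Compute the nim-sum pairwise:
22 ^ 6 = 16
16 ^ 21 = 5
5 ^ 3 = 6
6 ^ 5 = 3
3 ^ 8 = 11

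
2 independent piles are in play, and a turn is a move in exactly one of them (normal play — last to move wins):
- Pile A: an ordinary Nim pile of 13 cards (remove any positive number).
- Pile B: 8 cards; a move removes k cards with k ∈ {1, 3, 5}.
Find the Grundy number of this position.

13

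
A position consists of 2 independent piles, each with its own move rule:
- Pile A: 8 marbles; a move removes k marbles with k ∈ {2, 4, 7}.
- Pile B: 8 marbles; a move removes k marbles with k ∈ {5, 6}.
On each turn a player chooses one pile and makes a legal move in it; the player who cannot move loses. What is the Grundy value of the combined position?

0

For pile A, compute g(0), g(1), … with moves {2, 4, 7}:
g(0) = mex{} = 0
g(1) = mex{} = 0
g(2) = mex{0} = 1
g(3) = mex{0} = 1
g(4) = mex{0,1} = 2
g(5) = mex{0,1} = 2
g(6) = mex{1,2} = 0
g(7) = mex{0,1,2} = 3
g(8) = mex{0,2} = 1
So g(8) = 1.
Grundy values for pile B (subtraction set {5, 6}):
g(0) = mex{} = 0
g(1) = mex{} = 0
g(2) = mex{} = 0
g(3) = mex{} = 0
g(4) = mex{} = 0
g(5) = mex{0} = 1
g(6) = mex{0} = 1
g(7) = mex{0} = 1
g(8) = mex{0} = 1
So g(8) = 1.
By the Sprague-Grundy theorem, the Grundy value of a sum of independent games is the XOR of the component values.
Combined value = 1 ⊕ 1 = 0.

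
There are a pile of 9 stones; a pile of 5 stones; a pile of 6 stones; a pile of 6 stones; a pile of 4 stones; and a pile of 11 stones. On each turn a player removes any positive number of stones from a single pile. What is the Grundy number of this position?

3

In binary:
  1001  (9)
  0101  (5)
  0110  (6)
  0110  (6)
  0100  (4)
  1011  (11)
  ----
  0011  (3)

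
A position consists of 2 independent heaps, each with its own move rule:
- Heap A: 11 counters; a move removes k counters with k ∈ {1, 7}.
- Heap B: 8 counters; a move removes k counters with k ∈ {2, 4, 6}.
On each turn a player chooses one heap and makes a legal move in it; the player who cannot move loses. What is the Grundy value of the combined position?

Grundy values for heap A (subtraction set {1, 7}):
g(0) = mex{} = 0
g(1) = mex{0} = 1
g(2) = mex{1} = 0
g(3) = mex{0} = 1
g(4) = mex{1} = 0
g(5) = mex{0} = 1
g(6) = mex{1} = 0
g(7) = mex{0} = 1
g(8) = mex{1} = 0
g(9) = mex{0} = 1
g(10) = mex{1} = 0
g(11) = mex{0} = 1
So g(11) = 1.
For heap B, compute g(0), g(1), … with moves {2, 4, 6}:
g(0) = mex{} = 0
g(1) = mex{} = 0
g(2) = mex{0} = 1
g(3) = mex{0} = 1
g(4) = mex{0,1} = 2
g(5) = mex{0,1} = 2
g(6) = mex{0,1,2} = 3
g(7) = mex{0,1,2} = 3
g(8) = mex{1,2,3} = 0
So g(8) = 0.
The value of a disjunctive sum is the nim-sum of the parts.
Combined value = 1 ⊕ 0 = 1.

1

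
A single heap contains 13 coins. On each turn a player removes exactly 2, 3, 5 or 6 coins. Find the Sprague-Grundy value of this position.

2

Build the Grundy sequence with g(k) = mex{g(k−s) : s ∈ {2, 3, 5, 6}, s ≤ k}:
k:     0  1  2  3  4  5  6  7  8  9 10 11 12 13
g(k):  0  0  1  1  2  2  3  3  0  0  1  1  2  2
So g(13) = 2.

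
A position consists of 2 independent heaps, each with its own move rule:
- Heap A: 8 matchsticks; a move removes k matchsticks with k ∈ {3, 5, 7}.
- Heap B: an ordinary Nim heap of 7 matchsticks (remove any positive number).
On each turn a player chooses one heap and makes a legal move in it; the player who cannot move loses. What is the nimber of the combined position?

5

For heap A, compute g(0), g(1), … with moves {3, 5, 7}:
k:     0  1  2  3  4  5  6  7  8
g(k):  0  0  0  1  1  1  2  2  2
So g(8) = 2.
Heap B is a plain Nim heap of size 7, so its Grundy value is 7.
The value of a disjunctive sum is the nim-sum of the parts.
Combined value = 2 ⊕ 7 = 5.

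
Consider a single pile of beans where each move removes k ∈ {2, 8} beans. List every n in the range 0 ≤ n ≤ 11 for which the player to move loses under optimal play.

0, 1, 4, 5, 10, 11

Compute g(0), g(1), … for moves {2, 8}:
k:     0  1  2  3  4  5  6  7  8  9 10 11
g(k):  0  0  1  1  0  0  1  1  2  2  0  0
The P-positions (g = 0) in 0..11 are 0, 1, 4, 5, 10, 11.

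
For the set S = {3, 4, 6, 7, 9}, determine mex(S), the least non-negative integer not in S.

0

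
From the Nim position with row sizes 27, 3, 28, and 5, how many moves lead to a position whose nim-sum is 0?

3

Bitwise XOR of the heap sizes:
  11011  (27)
  00011  (3)
  11100  (28)
  00101  (5)
  -----
  00001  (1)
The overall nim-sum is X = 1. A row of size p has a winning move iff p XOR X < p (reduce it to p XOR X).
  27: 27 XOR 1 = 26 < 27 — winning move (to 26).
  3: 3 XOR 1 = 2 < 3 — winning move (to 2).
  28: 28 XOR 1 = 29 ≥ 28 — no move.
  5: 5 XOR 1 = 4 < 5 — winning move (to 4).
That gives 3 winning moves.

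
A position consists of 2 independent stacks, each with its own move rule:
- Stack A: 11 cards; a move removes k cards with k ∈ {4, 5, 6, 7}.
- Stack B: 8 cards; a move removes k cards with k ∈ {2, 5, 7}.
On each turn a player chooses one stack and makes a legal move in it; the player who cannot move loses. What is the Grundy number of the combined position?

Grundy values for stack A (subtraction set {4, 5, 6, 7}):
k:     0  1  2  3  4  5  6  7  8  9 10 11
g(k):  0  0  0  0  1  1  1  1  2  2  2  0
So g(11) = 0.
Grundy values for stack B (subtraction set {2, 5, 7}):
k:     0  1  2  3  4  5  6  7  8
g(k):  0  0  1  1  0  2  1  3  2
So g(8) = 2.
By the Sprague-Grundy theorem, the Grundy value of a sum of independent games is the XOR of the component values.
Combined value = 0 ⊕ 2 = 2.

2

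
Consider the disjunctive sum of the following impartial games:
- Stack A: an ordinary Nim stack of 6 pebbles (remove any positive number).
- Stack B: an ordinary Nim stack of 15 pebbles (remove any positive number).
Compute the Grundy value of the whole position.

Stack A is a plain Nim stack of size 6, so its Grundy value is 6.
Stack B is a plain Nim stack of size 15, so its Grundy value is 15.
The value of a disjunctive sum is the nim-sum of the parts.
Combined value = 6 XOR 15 = 9.

9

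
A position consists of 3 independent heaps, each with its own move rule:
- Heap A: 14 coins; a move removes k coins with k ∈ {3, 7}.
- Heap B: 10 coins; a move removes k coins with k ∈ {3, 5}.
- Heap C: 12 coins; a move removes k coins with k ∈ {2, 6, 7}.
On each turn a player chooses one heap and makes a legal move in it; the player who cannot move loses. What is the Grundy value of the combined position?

3

Build the Grundy sequence for heap A with g(k) = mex{g(k−s) : s ∈ {3, 7}, s ≤ k}:
k:     0  1  2  3  4  5  6  7  8  9 10 11 12 13 14
g(k):  0  0  0  1  1  1  0  2  2  1  0  0  0  1  1
So g(14) = 1.
For heap B, compute g(0), g(1), … with moves {3, 5}:
k:     0  1  2  3  4  5  6  7  8  9 10
g(k):  0  0  0  1  1  1  2  2  0  0  0
So g(10) = 0.
For heap C, compute g(0), g(1), … with moves {2, 6, 7}:
g(0) = mex{} = 0
g(1) = mex{} = 0
g(2) = mex{0} = 1
g(3) = mex{0} = 1
g(4) = mex{1} = 0
g(5) = mex{1} = 0
g(6) = mex{0} = 1
g(7) = mex{0} = 1
g(8) = mex{0,1} = 2
g(9) = mex{1} = 0
g(10) = mex{0,1,2} = 3
g(11) = mex{0} = 1
g(12) = mex{0,1,3} = 2
So g(12) = 2.
The value of a disjunctive sum is the nim-sum of the parts.
Combined value = 1 ⊕ 0 ⊕ 2 = 3.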